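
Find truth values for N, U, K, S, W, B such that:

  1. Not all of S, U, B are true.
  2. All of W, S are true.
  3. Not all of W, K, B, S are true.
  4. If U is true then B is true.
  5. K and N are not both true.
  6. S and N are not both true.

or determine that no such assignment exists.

N = False, U = False, K = False, S = True, W = True, B = False

  (1) {S, U, B}: 1/3 true — not all ✓
  (2) {W, S}: all 2 true ✓
  (3) {W, K, B, S}: 2/4 true — not all ✓
  (4) U=F ⇒ B: vacuous ✓
  (5) K=F, N=F — not both ✓
  (6) S=T, N=F — not both ✓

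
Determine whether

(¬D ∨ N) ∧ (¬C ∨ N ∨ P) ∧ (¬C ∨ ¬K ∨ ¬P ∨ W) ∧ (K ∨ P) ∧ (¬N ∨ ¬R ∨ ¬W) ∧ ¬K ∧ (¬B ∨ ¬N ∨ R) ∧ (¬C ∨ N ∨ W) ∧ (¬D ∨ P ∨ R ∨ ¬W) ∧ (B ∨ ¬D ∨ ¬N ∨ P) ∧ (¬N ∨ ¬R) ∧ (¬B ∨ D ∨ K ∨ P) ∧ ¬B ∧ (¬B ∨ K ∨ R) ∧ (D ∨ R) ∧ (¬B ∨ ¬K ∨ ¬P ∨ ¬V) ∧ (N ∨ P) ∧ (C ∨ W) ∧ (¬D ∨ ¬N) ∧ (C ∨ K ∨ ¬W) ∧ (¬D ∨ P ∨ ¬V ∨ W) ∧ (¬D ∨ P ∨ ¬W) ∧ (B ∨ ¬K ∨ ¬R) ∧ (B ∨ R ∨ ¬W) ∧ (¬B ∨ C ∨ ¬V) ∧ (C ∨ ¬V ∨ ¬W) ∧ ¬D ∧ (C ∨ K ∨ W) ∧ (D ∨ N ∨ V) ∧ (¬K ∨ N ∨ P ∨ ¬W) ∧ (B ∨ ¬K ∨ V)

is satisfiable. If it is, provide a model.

Unit clause (¬K) forces K = False.
Unit clause (¬B) forces B = False.
Unit clause (¬D) forces D = False.
In (K ∨ P) only P is left, so P = True.
In (D ∨ R) only R is left, so R = True.
In (¬N ∨ ¬R) only ¬N is left, so N = False.
In (D ∨ N ∨ V) only V is left, so V = True.
Try C = False:
  (C ∨ W) forces W = True.
  clause (C ∨ K ∨ ¬W) is falsified — backtrack.
So C = True.
  then (¬C ∨ N ∨ W) forces W = True.
All clauses satisfied.

C: True; V: True; W: True; R: True; D: False; N: False; B: False; P: True; K: False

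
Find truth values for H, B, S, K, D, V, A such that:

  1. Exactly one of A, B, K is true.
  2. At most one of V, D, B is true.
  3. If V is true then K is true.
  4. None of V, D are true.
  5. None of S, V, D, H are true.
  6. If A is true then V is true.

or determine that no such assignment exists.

H=F, B=T, S=F, K=F, D=F, V=F, A=F

  (1) {A, B, K}: 1 true — exactly one ✓
  (2) {V, D, B}: 1 true — at most one ✓
  (3) V=F ⇒ K: vacuous ✓
  (4) {V, D}: 0 true — none ✓
  (5) {S, V, D, H}: 0 true — none ✓
  (6) A=F ⇒ V: vacuous ✓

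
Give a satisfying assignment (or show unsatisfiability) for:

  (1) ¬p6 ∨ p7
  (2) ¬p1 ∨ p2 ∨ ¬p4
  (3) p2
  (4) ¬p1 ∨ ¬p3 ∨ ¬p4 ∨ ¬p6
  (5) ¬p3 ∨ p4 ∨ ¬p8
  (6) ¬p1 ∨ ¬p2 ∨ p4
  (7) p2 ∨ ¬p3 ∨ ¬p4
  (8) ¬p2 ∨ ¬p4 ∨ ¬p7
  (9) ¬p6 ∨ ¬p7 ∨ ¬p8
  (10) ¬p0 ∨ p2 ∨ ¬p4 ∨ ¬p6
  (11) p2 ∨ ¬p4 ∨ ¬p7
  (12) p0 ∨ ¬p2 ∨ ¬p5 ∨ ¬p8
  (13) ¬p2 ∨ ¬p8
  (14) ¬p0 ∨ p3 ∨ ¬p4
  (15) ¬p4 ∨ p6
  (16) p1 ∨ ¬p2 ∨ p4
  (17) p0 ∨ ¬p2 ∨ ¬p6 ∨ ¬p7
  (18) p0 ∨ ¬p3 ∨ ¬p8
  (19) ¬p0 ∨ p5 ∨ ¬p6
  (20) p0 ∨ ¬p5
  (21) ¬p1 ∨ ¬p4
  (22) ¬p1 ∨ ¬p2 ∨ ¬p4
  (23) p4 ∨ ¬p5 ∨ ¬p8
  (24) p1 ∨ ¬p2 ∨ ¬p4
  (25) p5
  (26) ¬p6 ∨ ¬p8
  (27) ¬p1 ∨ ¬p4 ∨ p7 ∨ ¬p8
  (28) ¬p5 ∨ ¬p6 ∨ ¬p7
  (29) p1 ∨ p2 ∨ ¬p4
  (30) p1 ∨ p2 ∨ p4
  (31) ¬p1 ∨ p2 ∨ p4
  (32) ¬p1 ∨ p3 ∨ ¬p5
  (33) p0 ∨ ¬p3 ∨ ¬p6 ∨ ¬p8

Unsatisfiable

Case p1 = True:
  (p2) forces p2 = True.
  (¬p1 ∨ ¬p2 ∨ p4) forces p4 = True.
  Clause (¬p1 ∨ ¬p4) is falsified — contradiction.
Case p1 = False:
  (p2) forces p2 = True.
  (¬p2 ∨ ¬p8) forces p8 = False.
  (p1 ∨ ¬p2 ∨ p4) forces p4 = True.
  Clause (p1 ∨ ¬p2 ∨ ¬p4) is falsified — contradiction.
Both cases fail, so the formula is unsatisfiable.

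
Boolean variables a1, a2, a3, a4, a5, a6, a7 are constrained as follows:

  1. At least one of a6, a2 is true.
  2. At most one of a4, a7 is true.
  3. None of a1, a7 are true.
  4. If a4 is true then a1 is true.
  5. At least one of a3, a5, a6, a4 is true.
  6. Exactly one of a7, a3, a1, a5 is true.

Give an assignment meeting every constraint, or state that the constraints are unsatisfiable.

a1=F, a2=T, a3=T, a4=F, a5=F, a6=F, a7=F

  (1) {a6, a2}: 1 true — at least one ✓
  (2) {a4, a7}: 0 true — at most one ✓
  (3) {a1, a7}: 0 true — none ✓
  (4) a4=F ⇒ a1: vacuous ✓
  (5) {a3, a5, a6, a4}: 1 true — at least one ✓
  (6) {a7, a3, a1, a5}: 1 true — exactly one ✓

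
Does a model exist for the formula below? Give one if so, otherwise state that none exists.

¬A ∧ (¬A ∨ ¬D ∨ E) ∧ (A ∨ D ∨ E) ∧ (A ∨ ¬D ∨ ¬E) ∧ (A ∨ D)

E=F, D=T, A=F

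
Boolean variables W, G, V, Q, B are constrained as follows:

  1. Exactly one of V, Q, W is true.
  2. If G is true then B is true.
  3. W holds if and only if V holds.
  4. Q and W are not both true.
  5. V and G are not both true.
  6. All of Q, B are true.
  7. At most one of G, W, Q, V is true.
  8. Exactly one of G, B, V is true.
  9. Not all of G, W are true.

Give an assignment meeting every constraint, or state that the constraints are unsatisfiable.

W = False, G = False, V = False, Q = True, B = True

  (1) {V, Q, W}: 1 true — exactly one ✓
  (2) G=F ⇒ B: vacuous ✓
  (3) W=F, V=F — same ✓
  (4) Q=T, W=F — not both ✓
  (5) V=F, G=F — not both ✓
  (6) {Q, B}: all 2 true ✓
  (7) {G, W, Q, V}: 1 true — at most one ✓
  (8) {G, B, V}: 1 true — exactly one ✓
  (9) {G, W}: 0/2 true — not all ✓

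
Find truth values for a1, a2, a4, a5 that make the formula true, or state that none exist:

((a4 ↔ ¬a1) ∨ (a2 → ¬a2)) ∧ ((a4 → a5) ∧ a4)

a1 = False, a2 = False, a4 = True, a5 = True

  (a4 ↔ ¬a1) ∨ (a2 → ¬a2) = True
    a4 ↔ ¬a1 = True
      ¬a1 = True
    a2 → ¬a2 = True
      ¬a2 = True
  (a4 → a5) ∧ a4 = True
    a4 → a5 = True
Both conjuncts True, so the formula holds.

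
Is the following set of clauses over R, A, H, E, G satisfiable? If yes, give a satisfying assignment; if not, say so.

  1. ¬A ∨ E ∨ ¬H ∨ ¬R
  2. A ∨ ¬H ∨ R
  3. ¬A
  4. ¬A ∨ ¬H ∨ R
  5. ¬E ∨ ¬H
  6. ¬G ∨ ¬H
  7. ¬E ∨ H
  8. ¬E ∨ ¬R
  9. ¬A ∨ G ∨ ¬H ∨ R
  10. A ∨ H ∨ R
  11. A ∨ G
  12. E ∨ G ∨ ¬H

R = True, A = False, H = False, E = False, G = True

Unit clause (¬A) forces A = False.
In (A ∨ G) only G is left, so G = True.
In (¬G ∨ ¬H) only ¬H is left, so H = False.
In (¬E ∨ H) only ¬E is left, so E = False.
In (A ∨ H ∨ R) only R is left, so R = True.
All clauses satisfied.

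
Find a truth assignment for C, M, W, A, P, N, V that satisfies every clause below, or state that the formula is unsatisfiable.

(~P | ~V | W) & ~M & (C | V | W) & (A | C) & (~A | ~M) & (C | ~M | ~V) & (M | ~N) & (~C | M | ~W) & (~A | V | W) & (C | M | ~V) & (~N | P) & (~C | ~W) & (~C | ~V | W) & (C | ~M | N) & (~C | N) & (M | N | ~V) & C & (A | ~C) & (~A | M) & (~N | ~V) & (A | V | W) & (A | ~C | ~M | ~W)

Unsatisfiable

Case C = True:
  (~M) forces M = False.
  (M | ~N) forces N = False.
  Clause (~C | N) is falsified — contradiction.
Case C = False:
  Clause (C) is falsified — contradiction.
Both cases fail, so the formula is unsatisfiable.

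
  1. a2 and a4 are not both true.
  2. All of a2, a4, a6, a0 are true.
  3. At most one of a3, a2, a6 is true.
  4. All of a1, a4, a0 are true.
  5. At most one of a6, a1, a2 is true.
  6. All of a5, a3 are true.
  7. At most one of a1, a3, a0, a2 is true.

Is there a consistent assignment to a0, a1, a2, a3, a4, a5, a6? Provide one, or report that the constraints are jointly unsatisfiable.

Case a0 = True:
  (2) forces a2 = True.
  Constraint (7) is violated (a0=T, a2=T) — contradiction.
Case a0 = False:
  Constraint (2) is violated (a0=F) — contradiction.
Both cases fail — unsatisfiable.

Unsatisfiable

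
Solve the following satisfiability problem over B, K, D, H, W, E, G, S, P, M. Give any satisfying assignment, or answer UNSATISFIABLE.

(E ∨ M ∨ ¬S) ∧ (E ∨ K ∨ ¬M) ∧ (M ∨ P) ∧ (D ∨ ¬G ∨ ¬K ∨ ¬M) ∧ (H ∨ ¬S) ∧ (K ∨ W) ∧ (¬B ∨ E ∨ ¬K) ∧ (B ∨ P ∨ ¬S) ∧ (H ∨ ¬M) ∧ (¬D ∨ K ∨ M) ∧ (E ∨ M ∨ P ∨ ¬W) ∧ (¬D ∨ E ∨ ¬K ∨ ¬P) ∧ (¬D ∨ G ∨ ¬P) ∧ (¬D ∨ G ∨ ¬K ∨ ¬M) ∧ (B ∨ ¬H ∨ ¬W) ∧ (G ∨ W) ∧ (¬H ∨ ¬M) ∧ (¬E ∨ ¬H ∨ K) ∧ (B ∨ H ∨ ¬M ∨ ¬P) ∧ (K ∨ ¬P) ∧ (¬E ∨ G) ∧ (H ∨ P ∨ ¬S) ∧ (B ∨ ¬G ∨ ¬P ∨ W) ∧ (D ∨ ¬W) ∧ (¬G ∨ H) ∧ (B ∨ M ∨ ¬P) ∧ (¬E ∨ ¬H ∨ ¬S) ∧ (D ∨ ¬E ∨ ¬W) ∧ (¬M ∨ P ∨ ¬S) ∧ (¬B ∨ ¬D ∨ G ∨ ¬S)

Set B = True.
Set K = True.
  then (¬B ∨ E ∨ ¬K) forces E = True.
  then (¬E ∨ G) forces G = True.
  then (¬G ∨ H) forces H = True.
  then (¬E ∨ ¬H ∨ ¬S) forces S = False.
  then (¬H ∨ ¬M) forces M = False.
  then (M ∨ P) forces P = True.
Set D = False.
  then (D ∨ ¬W) forces W = False.
All clauses satisfied.

B=T, K=T, D=F, H=T, W=F, E=T, G=T, S=F, P=T, M=F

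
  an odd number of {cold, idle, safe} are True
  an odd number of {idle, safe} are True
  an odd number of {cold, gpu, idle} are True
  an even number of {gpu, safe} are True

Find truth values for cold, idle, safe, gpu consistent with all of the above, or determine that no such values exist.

cold: False, idle: True, safe: False, gpu: False

{cold, idle, safe}: 1 true → odd ✓
{idle, safe}: 1 true → odd ✓
{cold, gpu, idle}: 1 true → odd ✓
{gpu, safe}: 0 true → even ✓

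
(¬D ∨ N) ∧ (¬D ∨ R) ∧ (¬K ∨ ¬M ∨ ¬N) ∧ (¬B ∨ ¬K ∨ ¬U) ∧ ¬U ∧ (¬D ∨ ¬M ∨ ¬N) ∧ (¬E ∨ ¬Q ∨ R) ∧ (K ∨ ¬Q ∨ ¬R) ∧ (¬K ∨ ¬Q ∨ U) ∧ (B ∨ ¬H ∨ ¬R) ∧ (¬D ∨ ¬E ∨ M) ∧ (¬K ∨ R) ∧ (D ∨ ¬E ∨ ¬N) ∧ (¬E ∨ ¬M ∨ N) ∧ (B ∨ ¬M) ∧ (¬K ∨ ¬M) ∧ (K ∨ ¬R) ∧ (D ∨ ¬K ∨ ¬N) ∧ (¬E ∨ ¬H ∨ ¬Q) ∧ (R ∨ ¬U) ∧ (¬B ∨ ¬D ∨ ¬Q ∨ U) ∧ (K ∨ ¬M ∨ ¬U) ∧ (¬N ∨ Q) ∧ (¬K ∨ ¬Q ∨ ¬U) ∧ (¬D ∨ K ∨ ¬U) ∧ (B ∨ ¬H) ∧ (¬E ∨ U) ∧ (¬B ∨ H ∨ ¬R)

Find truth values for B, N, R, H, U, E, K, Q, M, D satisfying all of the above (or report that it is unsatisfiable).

B = True, N = False, R = False, H = True, U = False, E = False, K = False, Q = False, M = True, D = False

Unit clause (¬U) forces U = False.
In (¬E ∨ U) only ¬E is left, so E = False.
Set B = True.
Set N = False.
  then (¬D ∨ N) forces D = False.
Set R = False.
  then (¬K ∨ R) forces K = False.
Set H = True.
Set Q = False.
Set M = True.
All clauses satisfied.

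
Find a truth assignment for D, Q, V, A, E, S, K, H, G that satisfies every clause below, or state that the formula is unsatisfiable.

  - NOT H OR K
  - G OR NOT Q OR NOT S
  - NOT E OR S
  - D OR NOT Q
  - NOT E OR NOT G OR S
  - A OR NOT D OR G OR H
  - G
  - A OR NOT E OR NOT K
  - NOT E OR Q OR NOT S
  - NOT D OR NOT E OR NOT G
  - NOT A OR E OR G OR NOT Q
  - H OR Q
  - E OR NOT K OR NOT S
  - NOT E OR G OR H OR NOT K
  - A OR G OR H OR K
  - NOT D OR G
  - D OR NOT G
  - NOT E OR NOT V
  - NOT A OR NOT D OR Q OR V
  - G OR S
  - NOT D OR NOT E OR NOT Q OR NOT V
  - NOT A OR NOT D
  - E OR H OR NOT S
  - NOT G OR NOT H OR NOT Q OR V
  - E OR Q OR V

D=T, Q=F, V=T, A=F, E=F, S=F, K=T, H=T, G=T

Unit clause (G) forces G = True.
In (D OR NOT G) only D is left, so D = True.
In (NOT A OR NOT D) only NOT A is left, so A = False.
In (NOT D OR NOT E OR NOT G) only NOT E is left, so E = False.
Set Q = False.
  then (H OR Q) forces H = True.
  then (E OR Q OR V) forces V = True.
  then (NOT H OR K) forces K = True.
  then (E OR NOT K OR NOT S) forces S = False.
All clauses satisfied.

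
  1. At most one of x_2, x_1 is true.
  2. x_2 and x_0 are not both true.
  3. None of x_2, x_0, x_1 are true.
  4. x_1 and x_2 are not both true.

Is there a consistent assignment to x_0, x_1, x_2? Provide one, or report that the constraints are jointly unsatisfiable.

x_0=F; x_1=F; x_2=F

  (1) {x_2, x_1}: 0 true — at most one ✓
  (2) x_2=F, x_0=F — not both ✓
  (3) {x_2, x_0, x_1}: 0 true — none ✓
  (4) x_1=F, x_2=F — not both ✓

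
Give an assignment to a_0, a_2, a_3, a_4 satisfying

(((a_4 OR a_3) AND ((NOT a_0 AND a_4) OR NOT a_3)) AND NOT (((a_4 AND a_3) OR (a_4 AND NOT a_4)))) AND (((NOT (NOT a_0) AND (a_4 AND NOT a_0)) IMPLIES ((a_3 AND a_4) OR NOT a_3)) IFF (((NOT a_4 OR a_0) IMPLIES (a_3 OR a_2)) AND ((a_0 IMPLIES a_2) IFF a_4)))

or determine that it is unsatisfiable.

a_0=F, a_2=T, a_3=F, a_4=T

  ((a_4 OR a_3) AND ((NOT a_0 AND a_4) OR NOT a_3)) AND NOT (((a_4 AND a_3) OR (a_4 AND NOT a_4))) = True
    (a_4 OR a_3) AND ((NOT a_0 AND a_4) OR NOT a_3) = True
      a_4 OR a_3 = True
      (NOT a_0 AND a_4) OR NOT a_3 = True
        NOT a_0 AND a_4 = True
          NOT a_0 = True
        NOT a_3 = True
    NOT (((a_4 AND a_3) OR (a_4 AND NOT a_4))) = True
      (a_4 AND a_3) OR (a_4 AND NOT a_4) = False
        a_4 AND a_3 = False
        a_4 AND NOT a_4 = False
          NOT a_4 = False
  ((NOT (NOT a_0) AND (a_4 AND NOT a_0)) IMPLIES ((a_3 AND a_4) OR NOT a_3)) IFF (((NOT a_4 OR a_0) IMPLIES (a_3 OR a_2)) AND ((a_0 IMPLIES a_2) IFF a_4)) = True
    (NOT (NOT a_0) AND (a_4 AND NOT a_0)) IMPLIES ((a_3 AND a_4) OR NOT a_3) = True
      NOT (NOT a_0) AND (a_4 AND NOT a_0) = False
        NOT (NOT a_0) = False
          NOT a_0 = True
        a_4 AND NOT a_0 = True
          NOT a_0 = True
      (a_3 AND a_4) OR NOT a_3 = True
        a_3 AND a_4 = False
        NOT a_3 = True
    ((NOT a_4 OR a_0) IMPLIES (a_3 OR a_2)) AND ((a_0 IMPLIES a_2) IFF a_4) = True
      (NOT a_4 OR a_0) IMPLIES (a_3 OR a_2) = True
        NOT a_4 OR a_0 = False
          NOT a_4 = False
        a_3 OR a_2 = True
      (a_0 IMPLIES a_2) IFF a_4 = True
        a_0 IMPLIES a_2 = True
Both conjuncts True, so the formula holds.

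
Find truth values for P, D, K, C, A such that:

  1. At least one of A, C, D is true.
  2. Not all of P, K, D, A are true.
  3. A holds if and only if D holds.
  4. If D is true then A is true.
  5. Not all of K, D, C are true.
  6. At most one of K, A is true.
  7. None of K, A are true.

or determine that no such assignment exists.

P = True, D = False, K = False, C = True, A = False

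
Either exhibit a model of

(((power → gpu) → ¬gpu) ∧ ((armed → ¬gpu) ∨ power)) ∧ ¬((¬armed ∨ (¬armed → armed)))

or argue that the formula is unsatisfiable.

The conjunct ¬((¬armed ∨ (¬armed → armed))) is unsatisfiable on its own:
  armed=F: evaluates to False.
  armed=T: evaluates to False.
So the whole conjunction is unsatisfiable.

Unsatisfiable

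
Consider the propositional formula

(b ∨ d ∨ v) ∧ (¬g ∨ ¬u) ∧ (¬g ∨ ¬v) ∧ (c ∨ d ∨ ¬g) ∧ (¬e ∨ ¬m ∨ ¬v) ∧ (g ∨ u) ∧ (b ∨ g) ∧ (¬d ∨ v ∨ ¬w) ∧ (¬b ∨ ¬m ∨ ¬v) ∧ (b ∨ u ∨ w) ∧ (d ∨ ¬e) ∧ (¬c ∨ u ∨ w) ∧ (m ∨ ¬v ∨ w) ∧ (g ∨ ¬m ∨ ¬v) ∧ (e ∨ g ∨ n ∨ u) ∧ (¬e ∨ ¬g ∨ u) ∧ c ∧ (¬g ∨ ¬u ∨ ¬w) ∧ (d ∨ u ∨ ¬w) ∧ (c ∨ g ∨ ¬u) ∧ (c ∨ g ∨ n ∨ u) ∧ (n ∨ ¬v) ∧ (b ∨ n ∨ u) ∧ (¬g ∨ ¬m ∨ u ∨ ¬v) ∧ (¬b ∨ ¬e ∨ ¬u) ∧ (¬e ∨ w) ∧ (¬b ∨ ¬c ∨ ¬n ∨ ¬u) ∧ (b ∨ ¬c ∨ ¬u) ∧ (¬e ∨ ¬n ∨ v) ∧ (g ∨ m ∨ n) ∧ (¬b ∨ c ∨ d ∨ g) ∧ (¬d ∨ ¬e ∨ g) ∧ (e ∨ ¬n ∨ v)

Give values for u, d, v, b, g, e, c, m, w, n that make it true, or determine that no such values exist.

u = True; d = True; v = False; b = True; g = False; e = False; c = True; m = True; w = False; n = False

Unit clause (c) forces c = True.
Try u = False:
  (g ∨ u) forces g = True.
  (¬g ∨ ¬v) forces v = False.
  (¬c ∨ u ∨ w) forces w = True.
  (¬d ∨ v ∨ ¬w) forces d = False.
  clause (d ∨ u ∨ ¬w) is falsified — backtrack.
So u = True.
  then (¬g ∨ ¬u) forces g = False.
  then (b ∨ g) forces b = True.
  then (¬b ∨ ¬e ∨ ¬u) forces e = False.
  then (¬b ∨ ¬c ∨ ¬n ∨ ¬u) forces n = False.
  then (g ∨ m ∨ n) forces m = True.
  then (¬b ∨ ¬m ∨ ¬v) forces v = False.
Set d = True.
  then (¬d ∨ v ∨ ¬w) forces w = False.
All clauses satisfied.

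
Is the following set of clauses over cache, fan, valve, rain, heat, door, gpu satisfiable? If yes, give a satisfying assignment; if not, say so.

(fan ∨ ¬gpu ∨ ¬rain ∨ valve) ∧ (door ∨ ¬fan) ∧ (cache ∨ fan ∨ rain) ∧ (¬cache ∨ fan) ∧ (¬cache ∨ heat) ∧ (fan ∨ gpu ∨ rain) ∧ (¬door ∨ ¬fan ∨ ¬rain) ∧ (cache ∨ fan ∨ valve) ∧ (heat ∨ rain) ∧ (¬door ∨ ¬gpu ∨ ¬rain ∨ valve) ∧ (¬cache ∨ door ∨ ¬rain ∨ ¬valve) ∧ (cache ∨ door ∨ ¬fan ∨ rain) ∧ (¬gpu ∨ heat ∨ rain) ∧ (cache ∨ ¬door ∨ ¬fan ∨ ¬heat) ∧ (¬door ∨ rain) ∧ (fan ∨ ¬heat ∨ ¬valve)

cache: False, fan: False, valve: True, rain: True, heat: False, door: False, gpu: False

Try cache = True:
  (¬cache ∨ fan) forces fan = True.
  (door ∨ ¬fan) forces door = True.
  (¬cache ∨ heat) forces heat = True.
  (¬door ∨ ¬fan ∨ ¬rain) forces rain = False.
  clause (¬door ∨ rain) is falsified — backtrack.
So cache = False.
Set fan = False.
  then (cache ∨ fan ∨ rain) forces rain = True.
  then (cache ∨ fan ∨ valve) forces valve = True.
  then (fan ∨ ¬heat ∨ ¬valve) forces heat = False.
Set door = False.
Set gpu = False.
All clauses satisfied.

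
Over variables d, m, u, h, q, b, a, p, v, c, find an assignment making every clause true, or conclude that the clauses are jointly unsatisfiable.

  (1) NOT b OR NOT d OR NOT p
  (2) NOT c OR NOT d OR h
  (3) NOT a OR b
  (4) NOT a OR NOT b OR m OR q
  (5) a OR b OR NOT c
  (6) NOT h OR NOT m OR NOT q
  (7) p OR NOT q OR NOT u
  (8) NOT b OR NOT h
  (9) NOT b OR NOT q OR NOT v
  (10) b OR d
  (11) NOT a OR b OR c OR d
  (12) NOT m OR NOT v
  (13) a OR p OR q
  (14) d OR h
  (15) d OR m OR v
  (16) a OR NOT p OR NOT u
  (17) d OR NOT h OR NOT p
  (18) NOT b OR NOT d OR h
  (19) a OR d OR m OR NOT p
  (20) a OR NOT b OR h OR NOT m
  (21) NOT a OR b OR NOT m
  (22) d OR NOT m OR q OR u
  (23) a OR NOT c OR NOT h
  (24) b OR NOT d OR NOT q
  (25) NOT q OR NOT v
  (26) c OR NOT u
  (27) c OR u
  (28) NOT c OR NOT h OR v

Case b = True:
  (NOT b OR NOT h) forces h = False.
  (d OR h) forces d = True.
  Clause (NOT b OR NOT d OR h) is falsified — contradiction.
Case b = False:
  (NOT a OR b) forces a = False.
  (a OR b OR NOT c) forces c = False.
  (b OR d) forces d = True.
  (b OR NOT d OR NOT q) forces q = False.
  (a OR p OR q) forces p = True.
  (a OR NOT p OR NOT u) forces u = False.
  Clause (c OR u) is falsified — contradiction.
Both cases fail, so the formula is unsatisfiable.

UNSATISFIABLE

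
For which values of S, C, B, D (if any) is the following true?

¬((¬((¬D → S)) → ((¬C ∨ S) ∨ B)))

S = False, C = True, B = False, D = False

  ¬((¬((¬D → S)) → ((¬C ∨ S) ∨ B))) = True
    ¬((¬D → S)) → ((¬C ∨ S) ∨ B) = False
      ¬((¬D → S)) = True
        ¬D → S = False
          ¬D = True
      (¬C ∨ S) ∨ B = False
        ¬C ∨ S = False
          ¬C = False
The formula evaluates to True.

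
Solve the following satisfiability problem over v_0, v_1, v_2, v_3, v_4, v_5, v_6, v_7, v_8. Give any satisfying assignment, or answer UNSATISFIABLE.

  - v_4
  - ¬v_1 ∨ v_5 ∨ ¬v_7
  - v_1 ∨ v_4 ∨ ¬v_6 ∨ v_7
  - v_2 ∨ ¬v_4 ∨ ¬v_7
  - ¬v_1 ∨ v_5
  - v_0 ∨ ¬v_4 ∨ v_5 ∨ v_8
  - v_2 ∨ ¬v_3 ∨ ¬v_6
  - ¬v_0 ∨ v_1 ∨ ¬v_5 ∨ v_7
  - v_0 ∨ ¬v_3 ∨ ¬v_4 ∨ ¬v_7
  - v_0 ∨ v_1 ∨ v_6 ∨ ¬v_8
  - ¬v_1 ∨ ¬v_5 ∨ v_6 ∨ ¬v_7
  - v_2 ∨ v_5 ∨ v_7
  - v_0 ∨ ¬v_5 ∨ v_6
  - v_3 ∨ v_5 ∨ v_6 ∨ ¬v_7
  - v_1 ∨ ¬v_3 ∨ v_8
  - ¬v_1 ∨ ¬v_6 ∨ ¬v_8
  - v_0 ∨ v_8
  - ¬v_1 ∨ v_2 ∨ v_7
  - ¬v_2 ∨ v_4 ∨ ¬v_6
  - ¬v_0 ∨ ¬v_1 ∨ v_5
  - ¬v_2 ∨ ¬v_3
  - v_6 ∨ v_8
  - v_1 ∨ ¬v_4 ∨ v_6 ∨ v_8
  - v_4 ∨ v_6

v_0 = False, v_1 = False, v_2 = True, v_3 = False, v_4 = True, v_5 = True, v_6 = True, v_7 = True, v_8 = True

Unit clause (v_4) forces v_4 = True.
Set v_0 = False.
  then (v_0 ∨ v_8) forces v_8 = True.
Set v_1 = False.
  then (v_0 ∨ v_1 ∨ v_6 ∨ ¬v_8) forces v_6 = True.
Set v_2 = True.
  then (¬v_2 ∨ ¬v_3) forces v_3 = False.
Set v_5 = True.
Set v_7 = True.
All clauses satisfied.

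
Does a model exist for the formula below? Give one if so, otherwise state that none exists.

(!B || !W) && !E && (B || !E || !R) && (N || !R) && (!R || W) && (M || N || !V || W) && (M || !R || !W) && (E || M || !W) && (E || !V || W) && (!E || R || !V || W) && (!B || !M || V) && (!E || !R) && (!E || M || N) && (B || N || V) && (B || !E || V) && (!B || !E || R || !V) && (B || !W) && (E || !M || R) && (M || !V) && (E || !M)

E: False; W: False; V: False; B: True; N: False; R: False; M: False

Unit clause (!E) forces E = False.
In (E || !M) only !M is left, so M = False.
In (E || M || !W) only !W is left, so W = False.
In (E || !V || W) only !V is left, so V = False.
In (!R || W) only !R is left, so R = False.
Set B = True.
Set N = False.
All clauses satisfied.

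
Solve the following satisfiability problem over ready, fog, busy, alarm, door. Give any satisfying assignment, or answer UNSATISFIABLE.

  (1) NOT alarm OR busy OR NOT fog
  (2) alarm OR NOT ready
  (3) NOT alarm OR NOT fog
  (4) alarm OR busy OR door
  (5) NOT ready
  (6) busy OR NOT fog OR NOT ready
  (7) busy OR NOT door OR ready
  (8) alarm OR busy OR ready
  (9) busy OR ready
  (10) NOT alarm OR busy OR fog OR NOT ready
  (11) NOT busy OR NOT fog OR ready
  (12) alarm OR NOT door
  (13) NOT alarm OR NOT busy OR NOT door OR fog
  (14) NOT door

ready = False, fog = False, busy = True, alarm = True, door = False

Unit clause (NOT ready) forces ready = False.
In (busy OR ready) only busy is left, so busy = True.
In (NOT busy OR NOT fog OR ready) only NOT fog is left, so fog = False.
Unit clause (NOT door) forces door = False.
Set alarm = True.
All clauses satisfied.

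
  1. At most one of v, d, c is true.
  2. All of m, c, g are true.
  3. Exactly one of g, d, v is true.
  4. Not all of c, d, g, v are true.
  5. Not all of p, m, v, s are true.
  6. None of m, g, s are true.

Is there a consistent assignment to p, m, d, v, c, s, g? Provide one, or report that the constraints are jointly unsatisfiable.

No satisfying assignment exists.

Case m = True:
  Constraint (6) is violated (m=T) — contradiction.
Case m = False:
  Constraint (2) is violated (m=F) — contradiction.
Both cases fail — unsatisfiable.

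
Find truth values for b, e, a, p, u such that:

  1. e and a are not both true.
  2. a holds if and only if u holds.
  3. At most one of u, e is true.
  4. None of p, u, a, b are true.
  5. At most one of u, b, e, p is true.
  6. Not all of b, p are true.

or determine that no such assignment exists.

b = False; e = True; a = False; p = False; u = False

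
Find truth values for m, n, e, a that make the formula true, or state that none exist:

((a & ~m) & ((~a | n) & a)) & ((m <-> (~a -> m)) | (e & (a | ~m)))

m = False, n = True, e = True, a = True

  (a & ~m) & ((~a | n) & a) = True
    a & ~m = True
      ~m = True
    (~a | n) & a = True
      ~a | n = True
        ~a = False
  (m <-> (~a -> m)) | (e & (a | ~m)) = True
    m <-> (~a -> m) = False
      ~a -> m = True
        ~a = False
    e & (a | ~m) = True
      a | ~m = True
        ~m = True
Both conjuncts True, so the formula holds.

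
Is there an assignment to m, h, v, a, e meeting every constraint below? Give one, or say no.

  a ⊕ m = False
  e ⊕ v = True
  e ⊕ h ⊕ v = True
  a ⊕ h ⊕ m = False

m = True, h = False, v = False, a = True, e = True

a ⊕ m = T ⊕ T = False ✓
e ⊕ v = T ⊕ F = True ✓
e ⊕ h ⊕ v = T ⊕ F ⊕ F = True ✓
a ⊕ h ⊕ m = T ⊕ F ⊕ T = False ✓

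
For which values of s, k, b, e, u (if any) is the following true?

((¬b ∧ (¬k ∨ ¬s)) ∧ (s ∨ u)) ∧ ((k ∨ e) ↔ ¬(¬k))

s = True; k = False; b = False; e = False; u = False

  (¬b ∧ (¬k ∨ ¬s)) ∧ (s ∨ u) = True
    ¬b ∧ (¬k ∨ ¬s) = True
      ¬b = True
      ¬k ∨ ¬s = True
        ¬k = True
        ¬s = False
    s ∨ u = True
  (k ∨ e) ↔ ¬(¬k) = True
    k ∨ e = False
    ¬(¬k) = False
      ¬k = True
Both conjuncts True, so the formula holds.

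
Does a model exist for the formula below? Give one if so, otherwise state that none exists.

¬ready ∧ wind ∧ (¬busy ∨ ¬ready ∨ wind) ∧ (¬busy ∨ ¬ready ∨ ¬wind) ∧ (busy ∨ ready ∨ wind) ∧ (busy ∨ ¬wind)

ready: False, busy: True, wind: True

Unit clause (¬ready) forces ready = False.
Unit clause (wind) forces wind = True.
In (busy ∨ ¬wind) only busy is left, so busy = True.
Check each clause:
  (¬ready): ¬ready holds.
  (wind): wind holds.
  (¬busy ∨ ¬ready ∨ wind): ¬ready holds.
  (¬busy ∨ ¬ready ∨ ¬wind): ¬ready holds.
  (busy ∨ ready ∨ wind): busy holds.
  (busy ∨ ¬wind): busy holds.
All clauses satisfied.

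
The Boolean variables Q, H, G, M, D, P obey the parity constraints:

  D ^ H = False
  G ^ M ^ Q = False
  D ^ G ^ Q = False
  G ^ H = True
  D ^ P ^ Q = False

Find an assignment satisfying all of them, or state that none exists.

Q = True; H = True; G = False; M = True; D = True; P = False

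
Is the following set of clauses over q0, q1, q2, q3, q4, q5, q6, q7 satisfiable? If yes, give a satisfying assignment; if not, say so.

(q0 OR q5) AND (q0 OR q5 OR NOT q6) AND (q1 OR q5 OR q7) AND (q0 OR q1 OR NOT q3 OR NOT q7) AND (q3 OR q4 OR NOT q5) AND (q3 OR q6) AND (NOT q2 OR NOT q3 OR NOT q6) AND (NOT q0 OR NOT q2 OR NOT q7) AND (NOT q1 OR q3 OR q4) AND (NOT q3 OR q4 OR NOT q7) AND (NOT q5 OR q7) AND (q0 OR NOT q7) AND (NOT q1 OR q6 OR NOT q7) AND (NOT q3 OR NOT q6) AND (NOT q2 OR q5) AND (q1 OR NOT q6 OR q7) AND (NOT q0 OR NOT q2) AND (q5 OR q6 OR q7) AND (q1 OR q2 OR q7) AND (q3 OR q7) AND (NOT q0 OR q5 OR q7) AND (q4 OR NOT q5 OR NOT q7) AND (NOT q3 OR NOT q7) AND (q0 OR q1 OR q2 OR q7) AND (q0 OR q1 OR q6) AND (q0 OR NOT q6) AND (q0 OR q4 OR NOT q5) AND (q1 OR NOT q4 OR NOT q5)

q0 = True; q1 = True; q2 = False; q3 = False; q4 = True; q5 = False; q6 = True; q7 = True

Set q0 = True.
  then (NOT q0 OR NOT q2) forces q2 = False.
Set q1 = True.
Try q3 = True:
  (NOT q3 OR NOT q6) forces q6 = False.
  (NOT q1 OR q6 OR NOT q7) forces q7 = False.
  (NOT q5 OR q7) forces q5 = False.
  clause (q5 OR q6 OR q7) is falsified — backtrack.
So q3 = False.
  then (q3 OR q6) forces q6 = True.
  then (NOT q1 OR q3 OR q4) forces q4 = True.
  then (q3 OR q7) forces q7 = True.
Set q5 = False.
All clauses satisfied.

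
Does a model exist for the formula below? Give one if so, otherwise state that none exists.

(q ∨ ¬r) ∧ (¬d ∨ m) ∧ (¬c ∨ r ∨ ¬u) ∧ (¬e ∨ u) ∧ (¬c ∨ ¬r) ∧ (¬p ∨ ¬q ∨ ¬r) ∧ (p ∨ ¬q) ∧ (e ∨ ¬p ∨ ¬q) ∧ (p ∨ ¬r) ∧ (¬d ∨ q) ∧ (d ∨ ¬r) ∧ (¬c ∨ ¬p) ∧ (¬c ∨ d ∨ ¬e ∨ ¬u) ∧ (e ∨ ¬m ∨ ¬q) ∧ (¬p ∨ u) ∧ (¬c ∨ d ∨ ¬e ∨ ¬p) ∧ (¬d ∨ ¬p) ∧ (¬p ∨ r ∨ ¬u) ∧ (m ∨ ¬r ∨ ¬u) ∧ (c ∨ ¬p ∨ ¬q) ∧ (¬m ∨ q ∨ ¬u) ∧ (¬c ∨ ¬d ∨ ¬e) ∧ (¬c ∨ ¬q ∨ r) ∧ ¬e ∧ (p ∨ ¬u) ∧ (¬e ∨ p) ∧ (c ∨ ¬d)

r = False, u = False, c = True, e = False, m = True, d = False, p = False, q = False

Unit clause (¬e) forces e = False.
Try r = True:
  (q ∨ ¬r) forces q = True.
  (¬c ∨ ¬r) forces c = False.
  (¬p ∨ ¬q ∨ ¬r) forces p = False.
  clause (p ∨ ¬q) is falsified — backtrack.
So r = False.
Set u = False.
  then (¬p ∨ u) forces p = False.
  then (p ∨ ¬q) forces q = False.
  then (¬d ∨ q) forces d = False.
Set c = True.
Set m = True.
All clauses satisfied.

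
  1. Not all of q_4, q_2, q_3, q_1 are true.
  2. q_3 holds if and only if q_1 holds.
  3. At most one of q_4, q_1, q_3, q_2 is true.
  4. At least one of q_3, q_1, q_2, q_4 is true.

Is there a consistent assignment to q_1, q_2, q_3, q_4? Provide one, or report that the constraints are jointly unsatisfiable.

q_1 = False; q_2 = False; q_3 = False; q_4 = True

  (1) {q_4, q_2, q_3, q_1}: 1/4 true — not all ✓
  (2) q_3=F, q_1=F — same ✓
  (3) {q_4, q_1, q_3, q_2}: 1 true — at most one ✓
  (4) {q_3, q_1, q_2, q_4}: 1 true — at least one ✓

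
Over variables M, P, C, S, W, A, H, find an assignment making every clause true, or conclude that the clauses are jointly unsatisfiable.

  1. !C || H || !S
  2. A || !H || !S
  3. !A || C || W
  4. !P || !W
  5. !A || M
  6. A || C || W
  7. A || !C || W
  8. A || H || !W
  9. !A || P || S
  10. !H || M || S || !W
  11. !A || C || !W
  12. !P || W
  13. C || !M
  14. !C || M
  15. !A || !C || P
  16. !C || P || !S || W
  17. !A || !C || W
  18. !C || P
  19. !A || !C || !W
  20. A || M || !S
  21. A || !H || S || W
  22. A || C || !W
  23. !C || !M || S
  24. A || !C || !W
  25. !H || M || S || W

Case P = True:
  (!P || !W) forces W = False.
  Clause (!P || W) is falsified — contradiction.
Case P = False:
  (!C || P) forces C = False.
  (C || !M) forces M = False.
  (!A || M) forces A = False.
  (A || C || W) forces W = True.
  Clause (A || C || !W) is falsified — contradiction.
Both cases fail, so the formula is unsatisfiable.

UNSATISFIABLE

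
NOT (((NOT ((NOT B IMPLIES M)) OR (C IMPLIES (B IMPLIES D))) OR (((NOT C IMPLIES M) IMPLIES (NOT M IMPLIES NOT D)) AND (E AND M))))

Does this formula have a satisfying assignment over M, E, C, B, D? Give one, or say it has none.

M = False; E = True; C = True; B = True; D = False

  NOT (((NOT ((NOT B IMPLIES M)) OR (C IMPLIES (B IMPLIES D))) OR (((NOT C IMPLIES M) IMPLIES (NOT M IMPLIES NOT D)) AND (E AND M)))) = True
    (NOT ((NOT B IMPLIES M)) OR (C IMPLIES (B IMPLIES D))) OR (((NOT C IMPLIES M) IMPLIES (NOT M IMPLIES NOT D)) AND (E AND M)) = False
      NOT ((NOT B IMPLIES M)) OR (C IMPLIES (B IMPLIES D)) = False
        NOT ((NOT B IMPLIES M)) = False
          NOT B IMPLIES M = True
            NOT B = False
        C IMPLIES (B IMPLIES D) = False
          B IMPLIES D = False
      ((NOT C IMPLIES M) IMPLIES (NOT M IMPLIES NOT D)) AND (E AND M) = False
        (NOT C IMPLIES M) IMPLIES (NOT M IMPLIES NOT D) = True
          NOT C IMPLIES M = True
            NOT C = False
          NOT M IMPLIES NOT D = True
            NOT M = True
            NOT D = True
        E AND M = False
The formula evaluates to True.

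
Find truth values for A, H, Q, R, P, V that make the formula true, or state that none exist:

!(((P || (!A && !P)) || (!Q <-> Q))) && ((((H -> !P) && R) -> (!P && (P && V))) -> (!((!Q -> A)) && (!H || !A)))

A = True, H = True, Q = False, R = True, P = False, V = True

  !(((P || (!A && !P)) || (!Q <-> Q))) = True
    (P || (!A && !P)) || (!Q <-> Q) = False
      P || (!A && !P) = False
        !A && !P = False
          !A = False
          !P = True
      !Q <-> Q = False
        !Q = True
  (((H -> !P) && R) -> (!P && (P && V))) -> (!((!Q -> A)) && (!H || !A)) = True
    ((H -> !P) && R) -> (!P && (P && V)) = False
      (H -> !P) && R = True
        H -> !P = True
          !P = True
      !P && (P && V) = False
        !P = True
        P && V = False
    !((!Q -> A)) && (!H || !A) = False
      !((!Q -> A)) = False
        !Q -> A = True
          !Q = True
      !H || !A = False
        !H = False
        !A = False
Both conjuncts True, so the formula holds.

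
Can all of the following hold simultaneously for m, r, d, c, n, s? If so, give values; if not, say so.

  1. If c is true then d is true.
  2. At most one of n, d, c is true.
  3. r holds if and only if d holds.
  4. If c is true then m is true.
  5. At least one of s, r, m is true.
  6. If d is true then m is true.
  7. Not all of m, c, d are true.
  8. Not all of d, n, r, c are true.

m = True, r = True, d = True, c = False, n = False, s = False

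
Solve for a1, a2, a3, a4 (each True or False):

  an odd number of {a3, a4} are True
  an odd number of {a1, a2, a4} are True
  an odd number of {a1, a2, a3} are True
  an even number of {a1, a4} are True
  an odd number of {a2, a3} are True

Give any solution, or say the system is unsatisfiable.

The formula is unsatisfiable.

Adding constraints 1, 2, 3 mod 2: every variable appears an even number of times on the left, so the left side is 0.
But the right sides sum to 1 (mod 2). 0 ≠ 1 — the system is inconsistent.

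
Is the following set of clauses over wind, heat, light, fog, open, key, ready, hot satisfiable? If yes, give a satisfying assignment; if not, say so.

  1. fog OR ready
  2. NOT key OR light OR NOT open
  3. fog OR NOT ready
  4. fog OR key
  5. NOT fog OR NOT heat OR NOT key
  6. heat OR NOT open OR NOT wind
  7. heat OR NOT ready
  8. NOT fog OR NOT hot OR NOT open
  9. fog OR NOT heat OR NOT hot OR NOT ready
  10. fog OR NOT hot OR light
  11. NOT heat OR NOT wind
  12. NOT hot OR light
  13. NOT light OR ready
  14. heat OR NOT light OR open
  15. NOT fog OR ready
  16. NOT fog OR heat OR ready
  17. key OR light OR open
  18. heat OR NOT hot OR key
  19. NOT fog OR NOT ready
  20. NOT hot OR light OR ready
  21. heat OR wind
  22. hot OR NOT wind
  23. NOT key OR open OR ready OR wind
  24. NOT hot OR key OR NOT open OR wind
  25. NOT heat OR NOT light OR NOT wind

Unsatisfiable — no assignment works.

Case fog = True:
  (NOT fog OR ready) forces ready = True.
  Clause (NOT fog OR NOT ready) is falsified — contradiction.
Case fog = False:
  (fog OR ready) forces ready = True.
  Clause (fog OR NOT ready) is falsified — contradiction.
Both cases fail, so the formula is unsatisfiable.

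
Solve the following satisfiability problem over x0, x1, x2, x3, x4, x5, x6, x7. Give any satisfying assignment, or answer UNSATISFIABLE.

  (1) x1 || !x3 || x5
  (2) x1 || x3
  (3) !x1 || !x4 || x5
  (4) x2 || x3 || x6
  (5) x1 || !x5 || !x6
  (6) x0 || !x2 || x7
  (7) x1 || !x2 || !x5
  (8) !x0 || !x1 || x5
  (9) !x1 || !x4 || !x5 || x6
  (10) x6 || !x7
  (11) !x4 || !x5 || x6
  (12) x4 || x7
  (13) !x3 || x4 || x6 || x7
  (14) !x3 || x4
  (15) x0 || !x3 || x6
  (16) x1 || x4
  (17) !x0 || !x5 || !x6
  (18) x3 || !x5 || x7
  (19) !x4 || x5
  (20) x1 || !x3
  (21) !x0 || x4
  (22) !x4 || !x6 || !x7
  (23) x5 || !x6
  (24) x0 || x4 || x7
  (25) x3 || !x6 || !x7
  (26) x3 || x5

Set x0 = False.
Try x1 = False:
  (x1 || x3) forces x3 = True.
  clause (x1 || !x3) is falsified — backtrack.
So x1 = True.
Set x2 = False.
Set x3 = True.
  then (!x3 || x4) forces x4 = True.
  then (x0 || !x3 || x6) forces x6 = True.
  then (!x4 || x5) forces x5 = True.
  then (!x4 || !x6 || !x7) forces x7 = False.
All clauses satisfied.

x0: False, x1: True, x2: False, x3: True, x4: True, x5: True, x6: True, x7: False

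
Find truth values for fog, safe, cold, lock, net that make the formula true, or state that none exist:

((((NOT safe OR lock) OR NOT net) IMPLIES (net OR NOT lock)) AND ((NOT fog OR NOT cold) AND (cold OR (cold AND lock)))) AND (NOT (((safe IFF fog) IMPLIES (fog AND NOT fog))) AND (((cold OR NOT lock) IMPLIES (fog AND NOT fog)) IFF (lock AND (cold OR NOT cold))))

fog = False, safe = False, cold = True, lock = False, net = True

  (((NOT safe OR lock) OR NOT net) IMPLIES (net OR NOT lock)) AND ((NOT fog OR NOT cold) AND (cold OR (cold AND lock))) = True
    ((NOT safe OR lock) OR NOT net) IMPLIES (net OR NOT lock) = True
      (NOT safe OR lock) OR NOT net = True
        NOT safe OR lock = True
          NOT safe = True
        NOT net = False
      net OR NOT lock = True
        NOT lock = True
    (NOT fog OR NOT cold) AND (cold OR (cold AND lock)) = True
      NOT fog OR NOT cold = True
        NOT fog = True
        NOT cold = False
      cold OR (cold AND lock) = True
        cold AND lock = False
  NOT (((safe IFF fog) IMPLIES (fog AND NOT fog))) AND (((cold OR NOT lock) IMPLIES (fog AND NOT fog)) IFF (lock AND (cold OR NOT cold))) = True
    NOT (((safe IFF fog) IMPLIES (fog AND NOT fog))) = True
      (safe IFF fog) IMPLIES (fog AND NOT fog) = False
        safe IFF fog = True
        fog AND NOT fog = False
          NOT fog = True
    ((cold OR NOT lock) IMPLIES (fog AND NOT fog)) IFF (lock AND (cold OR NOT cold)) = True
      (cold OR NOT lock) IMPLIES (fog AND NOT fog) = False
        cold OR NOT lock = True
          NOT lock = True
        fog AND NOT fog = False
          NOT fog = True
      lock AND (cold OR NOT cold) = False
        cold OR NOT cold = True
          NOT cold = False
Both conjuncts True, so the formula holds.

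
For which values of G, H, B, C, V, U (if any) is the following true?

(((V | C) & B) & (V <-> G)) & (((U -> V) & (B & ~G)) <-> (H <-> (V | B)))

G = False, H = False, B = True, C = True, V = False, U = True

  ((V | C) & B) & (V <-> G) = True
    (V | C) & B = True
      V | C = True
    V <-> G = True
  ((U -> V) & (B & ~G)) <-> (H <-> (V | B)) = True
    (U -> V) & (B & ~G) = False
      U -> V = False
      B & ~G = True
        ~G = True
    H <-> (V | B) = False
      V | B = True
Both conjuncts True, so the formula holds.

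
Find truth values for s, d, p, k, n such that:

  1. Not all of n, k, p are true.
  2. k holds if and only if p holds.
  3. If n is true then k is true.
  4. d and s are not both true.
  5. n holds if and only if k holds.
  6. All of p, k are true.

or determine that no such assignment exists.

Unsatisfiable — no assignment works.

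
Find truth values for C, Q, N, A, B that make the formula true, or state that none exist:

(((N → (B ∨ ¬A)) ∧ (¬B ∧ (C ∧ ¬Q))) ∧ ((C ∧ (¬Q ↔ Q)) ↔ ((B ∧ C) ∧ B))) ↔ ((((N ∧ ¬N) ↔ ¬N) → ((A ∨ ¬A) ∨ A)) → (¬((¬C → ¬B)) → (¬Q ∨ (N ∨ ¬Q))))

C = True, Q = False, N = True, A = False, B = False

  (((N → (B ∨ ¬A)) ∧ (¬B ∧ (C ∧ ¬Q))) ∧ ((C ∧ (¬Q ↔ Q)) ↔ ((B ∧ C) ∧ B))) ↔ ((((N ∧ ¬N) ↔ ¬N) → ((A ∨ ¬A) ∨ A)) → (¬((¬C → ¬B)) → (¬Q ∨ (N ∨ ¬Q)))) = True
    ((N → (B ∨ ¬A)) ∧ (¬B ∧ (C ∧ ¬Q))) ∧ ((C ∧ (¬Q ↔ Q)) ↔ ((B ∧ C) ∧ B)) = True
      (N → (B ∨ ¬A)) ∧ (¬B ∧ (C ∧ ¬Q)) = True
        N → (B ∨ ¬A) = True
          B ∨ ¬A = True
            ¬A = True
        ¬B ∧ (C ∧ ¬Q) = True
          ¬B = True
          C ∧ ¬Q = True
            ¬Q = True
      (C ∧ (¬Q ↔ Q)) ↔ ((B ∧ C) ∧ B) = True
        C ∧ (¬Q ↔ Q) = False
          ¬Q ↔ Q = False
            ¬Q = True
        (B ∧ C) ∧ B = False
          B ∧ C = False
    (((N ∧ ¬N) ↔ ¬N) → ((A ∨ ¬A) ∨ A)) → (¬((¬C → ¬B)) → (¬Q ∨ (N ∨ ¬Q))) = True
      ((N ∧ ¬N) ↔ ¬N) → ((A ∨ ¬A) ∨ A) = True
        (N ∧ ¬N) ↔ ¬N = True
          N ∧ ¬N = False
            ¬N = False
          ¬N = False
        (A ∨ ¬A) ∨ A = True
          A ∨ ¬A = True
            ¬A = True
      ¬((¬C → ¬B)) → (¬Q ∨ (N ∨ ¬Q)) = True
        ¬((¬C → ¬B)) = False
          ¬C → ¬B = True
            ¬C = False
            ¬B = True
        ¬Q ∨ (N ∨ ¬Q) = True
          ¬Q = True
          N ∨ ¬Q = True
            ¬Q = True
The formula evaluates to True.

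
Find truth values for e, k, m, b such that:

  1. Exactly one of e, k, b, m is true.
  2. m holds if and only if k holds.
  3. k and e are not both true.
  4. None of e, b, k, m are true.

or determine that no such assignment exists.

UNSATISFIABLE

Case e = True:
  Constraint (4) is violated (e=T) — contradiction.
Case e = False:
  (4) forces b = False.
  (4) forces k = False.
  (1) with e=F, k=F, b=F forces m = True.
  Constraint (2) is violated (m=T, k=F) — contradiction.
Both cases fail — unsatisfiable.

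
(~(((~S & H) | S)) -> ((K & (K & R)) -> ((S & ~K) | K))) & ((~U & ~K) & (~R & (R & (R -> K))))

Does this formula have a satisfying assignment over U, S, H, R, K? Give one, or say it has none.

Case R = True: the conjunct ~R is False.
Case R = False: the conjunct R is False.
Both cases fail — unsatisfiable.

The formula is unsatisfiable.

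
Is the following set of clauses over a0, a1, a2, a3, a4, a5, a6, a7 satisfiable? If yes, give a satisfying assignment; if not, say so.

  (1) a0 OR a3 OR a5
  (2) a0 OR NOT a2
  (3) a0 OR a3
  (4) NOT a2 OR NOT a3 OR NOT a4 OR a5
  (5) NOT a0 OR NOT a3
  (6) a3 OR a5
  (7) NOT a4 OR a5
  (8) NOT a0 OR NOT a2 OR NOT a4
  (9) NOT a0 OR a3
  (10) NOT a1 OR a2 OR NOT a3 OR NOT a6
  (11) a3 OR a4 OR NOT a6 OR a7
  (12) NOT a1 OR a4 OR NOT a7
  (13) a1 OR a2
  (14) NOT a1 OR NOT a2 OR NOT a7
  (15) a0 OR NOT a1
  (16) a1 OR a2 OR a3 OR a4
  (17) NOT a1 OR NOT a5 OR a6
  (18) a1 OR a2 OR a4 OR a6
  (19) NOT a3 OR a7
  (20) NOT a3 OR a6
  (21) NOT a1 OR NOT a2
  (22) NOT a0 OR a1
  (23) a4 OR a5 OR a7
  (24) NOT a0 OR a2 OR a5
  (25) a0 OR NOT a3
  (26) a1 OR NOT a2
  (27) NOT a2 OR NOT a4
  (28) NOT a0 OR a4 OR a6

Unsatisfiable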